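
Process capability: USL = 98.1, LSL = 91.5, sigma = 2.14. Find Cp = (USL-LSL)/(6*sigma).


Cp = (USL - LSL) / (6 * sigma)
= (98.1 - 91.5) / (6 * 2.14)
= 6.6000 / 12.8400
= 0.5140

0.5140


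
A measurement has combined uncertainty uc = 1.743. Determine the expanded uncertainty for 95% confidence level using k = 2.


U = k * uc
U = 2 * 1.743
U = 3.4860

3.4860


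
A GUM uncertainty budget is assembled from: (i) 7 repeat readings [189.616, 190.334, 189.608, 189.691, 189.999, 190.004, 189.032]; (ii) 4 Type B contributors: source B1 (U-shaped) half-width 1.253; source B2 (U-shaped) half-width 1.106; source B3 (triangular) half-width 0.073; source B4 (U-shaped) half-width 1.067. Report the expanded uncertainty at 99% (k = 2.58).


mean = (189.616 + 190.334 + 189.608 + 189.691 + 189.999 + 190.004 + 189.032) / 7 = 189.7548571
s = sqrt(sum((x - mean)^2)/(n-1)) = 0.4132257
u_A = s / sqrt(n) = 0.4132257 / sqrt(7) = 0.15618463
u_B1 = 1.253 / sqrt(2) = 0.8860048
u_B2 = 1.106 / sqrt(2) = 0.7820601
u_B3 = 0.073 / sqrt(6) = 0.029802125
u_B4 = 1.067 / sqrt(2) = 0.75448294
uc = sqrt(0.15618463^2 + 0.8860048^2 + 0.7820601^2 + 0.029802125^2 + 0.75448294^2) = 1.4110807
U = k * uc = 2.58 * 1.4110807
U = 3.6406

3.6406


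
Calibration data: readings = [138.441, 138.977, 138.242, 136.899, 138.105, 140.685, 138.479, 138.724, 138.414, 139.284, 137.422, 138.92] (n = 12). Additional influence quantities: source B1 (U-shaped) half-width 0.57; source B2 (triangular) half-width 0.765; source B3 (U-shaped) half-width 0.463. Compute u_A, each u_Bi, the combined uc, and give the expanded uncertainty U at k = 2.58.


mean = (138.441 + 138.977 + 138.242 + 136.899 + 138.105 + 140.685 + 138.479 + 138.724 + 138.414 + 139.284 + 137.422 + 138.92) / 12 = 138.5493333
s = sqrt(sum((x - mean)^2)/(n-1)) = 0.94257735
u_A = s / sqrt(n) = 0.94257735 / sqrt(12) = 0.27209864
u_B1 = 0.57 / sqrt(2) = 0.40305087
u_B2 = 0.765 / sqrt(6) = 0.31230994
u_B3 = 0.463 / sqrt(2) = 0.32739044
uc = sqrt(0.27209864^2 + 0.40305087^2 + 0.31230994^2 + 0.32739044^2) = 0.66423616
U = k * uc = 2.58 * 0.66423616
U = 1.7137

1.7137


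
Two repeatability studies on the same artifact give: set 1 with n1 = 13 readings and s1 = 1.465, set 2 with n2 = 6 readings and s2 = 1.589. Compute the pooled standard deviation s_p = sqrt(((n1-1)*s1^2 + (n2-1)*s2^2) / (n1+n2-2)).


s_p = sqrt(((n1-1)*s1^2 + (n2-1)*s2^2) / (n1+n2-2))
numerator = (13-1)*1.465^2 + (6-1)*1.589^2 = 25.7547 + 12.624605 = 38.379305
denominator = 13 + 6 - 2 = 17
s_p^2 = 38.379305 / 17 = 2.2576062
s_p = sqrt(2.2576062) = 1.5025

1.5025


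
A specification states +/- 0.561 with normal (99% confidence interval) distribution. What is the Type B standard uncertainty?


u_B = half_width / 2.576
u_B = 0.561 / 2.576
u_B = 0.2178

0.2178


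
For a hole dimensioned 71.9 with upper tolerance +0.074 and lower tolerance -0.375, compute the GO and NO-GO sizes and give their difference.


GO = nominal - lower_tol (smallest hole = maximum material condition)
GO = 71.9 - 0.375 = 71.525
NO-GO = nominal + upper_tol (largest hole = least material condition)
NO-GO = 71.9 + 0.074 = 71.974
spread = NO-GO - GO = 71.974 - 71.525 = 0.4490

0.4490


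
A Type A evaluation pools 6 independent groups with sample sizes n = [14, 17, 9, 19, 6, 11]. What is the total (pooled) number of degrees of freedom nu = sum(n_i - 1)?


nu = sum_i (n_i - 1)
nu = ((14 - 1) + (17 - 1) + (9 - 1) + (19 - 1) + (6 - 1) + (11 - 1))
nu = 13 + 16 + 8 + 18 + 5 + 10
nu = 70

70


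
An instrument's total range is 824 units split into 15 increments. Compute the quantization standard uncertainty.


resolution = range / divisions
resolution = 824 / 15 = 54.933333
u_res = resolution / (2*sqrt(3))
u_res = 54.933333 / 3.4641016
u_res = 15.8579

15.8579


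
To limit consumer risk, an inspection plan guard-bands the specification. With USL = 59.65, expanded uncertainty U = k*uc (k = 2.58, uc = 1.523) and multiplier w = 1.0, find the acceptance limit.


U = k * uc = 2.58 * 1.523 = 3.92934
guard band g = w * U = 1.0 * 3.92934 = 3.92934
AL = USL - g = 59.65 - 3.92934
AL = 55.7207

55.7207


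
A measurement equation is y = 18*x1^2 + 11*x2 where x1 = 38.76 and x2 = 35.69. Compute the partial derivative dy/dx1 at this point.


y = 18*x1^2 + 11*x2
dy/dx1 = 2*18*x1
Evaluate at x1 = 38.76: c1 = 36 * 38.76
c1 = 1395.3600

1395.3600


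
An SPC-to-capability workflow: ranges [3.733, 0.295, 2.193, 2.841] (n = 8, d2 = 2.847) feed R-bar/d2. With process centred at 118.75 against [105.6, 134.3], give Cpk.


R_bar = (3.733 + 0.295 + 2.193 + 2.841) / 4 = 2.2655
sigma = R_bar / d2 = 2.2655 / 2.847 = 0.79574991
Cp = (USL - LSL)/(6*sigma) = (134.3 - 105.6)/(6*0.79574991) = 6.0111
Cpu = (134.3 - 118.75)/(3*0.79574991) = 6.5138
Cpl = (118.75 - 105.6)/(3*0.79574991) = 5.5084
Cpk = min(Cpu, Cpl) = 5.5084

5.5084


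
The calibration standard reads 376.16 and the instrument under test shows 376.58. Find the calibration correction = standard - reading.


Correction = standard - reading
= 376.16 - 376.58
= -0.4200

-0.4200


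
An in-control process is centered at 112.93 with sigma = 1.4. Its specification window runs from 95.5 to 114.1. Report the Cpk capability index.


Cpu = (USL - mean) / (3*sigma) = (114.1 - 112.93) / (3*1.4) = 0.2786
Cpl = (mean - LSL) / (3*sigma) = (112.93 - 95.5) / (3*1.4) = 4.1500
Cpk = min(Cpu, Cpl) = 0.2786

0.2786


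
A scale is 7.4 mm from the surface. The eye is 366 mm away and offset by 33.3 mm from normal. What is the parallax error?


error = h * offset / d
= 7.4 * 33.3 / 366
= 0.6733

0.6733


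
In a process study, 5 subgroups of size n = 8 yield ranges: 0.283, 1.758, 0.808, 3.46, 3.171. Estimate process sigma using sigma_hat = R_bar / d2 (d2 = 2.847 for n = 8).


R_bar = (0.283 + 1.758 + 0.808 + 3.46 + 3.171) / 5
R_bar = 9.48 / 5 = 1.896
sigma_hat = R_bar / d2 = 1.896 / 2.847 = 0.6660

0.6660


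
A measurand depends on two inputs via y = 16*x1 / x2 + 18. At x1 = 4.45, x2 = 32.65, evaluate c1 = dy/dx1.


y = 16*x1 / x2 + 18
dy/dx1 = 16/x2
Evaluate at x2 = 32.65: c1 = 16 / 32.65
c1 = 0.4900

0.4900


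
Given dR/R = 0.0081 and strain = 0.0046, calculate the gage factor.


GF = (dR/R) / epsilon
= 0.0081 / 0.0046
= 1.7609

1.7609


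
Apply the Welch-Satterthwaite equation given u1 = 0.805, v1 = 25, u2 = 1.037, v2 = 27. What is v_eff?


uc = sqrt(u1^2 + u2^2) = sqrt(0.805^2 + 1.037^2) = 1.312781
v_eff = uc^4 / (u1^4/v1 + u2^4/v2)
= 1.312781^4 / (0.805^4/25 + 1.037^4/27)
= 2.9700867 / 0.05962777
v_eff = 49.8105

49.8105


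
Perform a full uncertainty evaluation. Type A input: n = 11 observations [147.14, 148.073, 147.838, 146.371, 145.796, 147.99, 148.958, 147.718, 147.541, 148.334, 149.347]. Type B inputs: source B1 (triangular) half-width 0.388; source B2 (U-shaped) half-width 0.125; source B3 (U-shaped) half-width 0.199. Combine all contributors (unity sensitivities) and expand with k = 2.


mean = (147.14 + 148.073 + 147.838 + 146.371 + 145.796 + 147.99 + 148.958 + 147.718 + 147.541 + 148.334 + 149.347) / 11 = 147.7369091
s = sqrt(sum((x - mean)^2)/(n-1)) = 1.0322344
u_A = s / sqrt(n) = 1.0322344 / sqrt(11) = 0.31123038
u_B1 = 0.388 / sqrt(6) = 0.15840034
u_B2 = 0.125 / sqrt(2) = 0.088388348
u_B3 = 0.199 / sqrt(2) = 0.14071425
uc = sqrt(0.31123038^2 + 0.15840034^2 + 0.088388348^2 + 0.14071425^2) = 0.38674025
U = k * uc = 2 * 0.38674025
U = 0.7735

0.7735


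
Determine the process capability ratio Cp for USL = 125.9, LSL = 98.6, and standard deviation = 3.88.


Cp = (USL - LSL) / (6 * sigma)
= (125.9 - 98.6) / (6 * 3.88)
= 27.3000 / 23.2800
= 1.1727

1.1727


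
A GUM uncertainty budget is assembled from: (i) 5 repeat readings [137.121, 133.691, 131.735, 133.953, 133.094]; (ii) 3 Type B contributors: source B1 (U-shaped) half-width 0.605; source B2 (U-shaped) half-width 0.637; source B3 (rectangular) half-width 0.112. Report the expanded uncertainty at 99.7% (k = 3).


mean = (137.121 + 133.691 + 131.735 + 133.953 + 133.094) / 5 = 133.9188
s = sqrt(sum((x - mean)^2)/(n-1)) = 1.9847182
u_A = s / sqrt(n) = 1.9847182 / sqrt(5) = 0.88759296
u_B1 = 0.605 / sqrt(2) = 0.4277996
u_B2 = 0.637 / sqrt(2) = 0.45042702
u_B3 = 0.112 / sqrt(3) = 0.06466323
uc = sqrt(0.88759296^2 + 0.4277996^2 + 0.45042702^2 + 0.06466323^2) = 1.0853108
U = k * uc = 3 * 1.0853108
U = 3.2559

3.2559


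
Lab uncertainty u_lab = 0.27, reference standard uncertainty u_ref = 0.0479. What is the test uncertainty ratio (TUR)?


TUR = u_lab / u_ref
= 0.27 / 0.0479
= 5.6367

5.6367


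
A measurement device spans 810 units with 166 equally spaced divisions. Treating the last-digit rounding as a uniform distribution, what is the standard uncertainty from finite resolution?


resolution = range / divisions
resolution = 810 / 166 = 4.8795181
u_res = resolution / (2*sqrt(3))
u_res = 4.8795181 / 3.4641016
u_res = 1.4086

1.4086


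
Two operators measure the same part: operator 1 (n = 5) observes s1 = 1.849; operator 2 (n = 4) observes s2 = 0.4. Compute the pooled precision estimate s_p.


s_p = sqrt(((n1-1)*s1^2 + (n2-1)*s2^2) / (n1+n2-2))
numerator = (5-1)*1.849^2 + (4-1)*0.4^2 = 13.675204 + 0.48 = 14.155204
denominator = 5 + 4 - 2 = 7
s_p^2 = 14.155204 / 7 = 2.022172
s_p = sqrt(2.022172) = 1.4220

1.4220


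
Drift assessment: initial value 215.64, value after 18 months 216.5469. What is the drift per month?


rate = (v2 - v1) / months
= (216.5469 - 215.64) / 18
= 0.9069 / 18
= 0.0504

0.0504


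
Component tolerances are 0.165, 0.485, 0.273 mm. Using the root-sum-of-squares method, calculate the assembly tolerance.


RSS = sqrt(0.165^2 + 0.485^2 + 0.273^2)
= sqrt(0.336979)
= 0.5805

0.5805


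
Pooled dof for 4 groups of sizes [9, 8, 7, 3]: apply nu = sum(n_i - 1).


nu = sum_i (n_i - 1)
nu = ((9 - 1) + (8 - 1) + (7 - 1) + (3 - 1))
nu = 8 + 7 + 6 + 2
nu = 23

23


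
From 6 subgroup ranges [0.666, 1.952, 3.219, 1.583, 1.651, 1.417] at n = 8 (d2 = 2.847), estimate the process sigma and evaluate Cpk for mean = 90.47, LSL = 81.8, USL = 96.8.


R_bar = (0.666 + 1.952 + 3.219 + 1.583 + 1.651 + 1.417) / 6 = 1.748
sigma = R_bar / d2 = 1.748 / 2.847 = 0.61397963
Cp = (USL - LSL)/(6*sigma) = (96.8 - 81.8)/(6*0.61397963) = 4.0718
Cpu = (96.8 - 90.47)/(3*0.61397963) = 3.4366
Cpl = (90.47 - 81.8)/(3*0.61397963) = 4.7070
Cpk = min(Cpu, Cpl) = 3.4366

3.4366


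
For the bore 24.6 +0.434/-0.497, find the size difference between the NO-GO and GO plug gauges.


GO = nominal - lower_tol (smallest hole = maximum material condition)
GO = 24.6 - 0.497 = 24.103
NO-GO = nominal + upper_tol (largest hole = least material condition)
NO-GO = 24.6 + 0.434 = 25.034
spread = NO-GO - GO = 25.034 - 24.103 = 0.9310

0.9310


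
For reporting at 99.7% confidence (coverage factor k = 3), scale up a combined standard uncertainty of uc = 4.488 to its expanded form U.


U = k * uc
U = 3 * 4.488
U = 13.4640

13.4640


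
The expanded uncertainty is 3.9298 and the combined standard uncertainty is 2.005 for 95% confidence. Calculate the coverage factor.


k = U / uc
k = 3.9298 / 2.005
k = 1.96

1.96


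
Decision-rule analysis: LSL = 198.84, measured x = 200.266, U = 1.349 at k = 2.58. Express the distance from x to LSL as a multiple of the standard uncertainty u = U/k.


u = U / k = 1.349 / 2.58 = 0.52286822
margin = |LSL - x| = |198.84 - 200.266| = 1.426
z = margin / u = 1.426 / 0.52286822
z = 2.7273

2.7273


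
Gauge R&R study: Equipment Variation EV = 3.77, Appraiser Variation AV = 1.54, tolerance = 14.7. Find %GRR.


GRR = sqrt(EV^2 + AV^2) = sqrt(3.77^2 + 1.54^2) = 4.0724072
%GRR = GRR / tol * 100 = 4.0724072 / 14.7 * 100
%GRR = 27.7035

27.7035


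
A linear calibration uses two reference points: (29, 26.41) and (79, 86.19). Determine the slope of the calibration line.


slope = (y2 - y1) / (x2 - x1)
= (86.19 - 26.41) / (79 - 29)
= 59.7800 / 50
= 1.1956

1.1956


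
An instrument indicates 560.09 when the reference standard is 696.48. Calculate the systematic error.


Systematic error = measured - true
= 560.09 - 696.48
= -136.3900

-136.3900


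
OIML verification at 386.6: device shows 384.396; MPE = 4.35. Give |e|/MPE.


e = indication - reference = 384.396 - 386.6 = -2.2040
|e| = 2.2040
ratio = |e| / MPE = 2.2040 / 4.35
ratio = 0.5067

0.5067


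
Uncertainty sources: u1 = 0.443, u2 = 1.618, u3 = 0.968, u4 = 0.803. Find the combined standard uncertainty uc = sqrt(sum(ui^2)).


uc = sqrt(0.443^2 + 1.618^2 + 0.968^2 + 0.803^2)
uc = sqrt(4.396006)
uc = 2.0967

2.0967


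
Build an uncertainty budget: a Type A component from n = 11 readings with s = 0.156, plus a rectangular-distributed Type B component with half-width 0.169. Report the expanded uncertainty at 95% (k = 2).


u_A = s / sqrt(n) = 0.156 / sqrt(11) = 0.04703577
u_B = half_width / sqrt(3) = 0.169 / sqrt(3) = 0.097572195
uc = sqrt(u_A^2 + u_B^2) = sqrt(0.04703577^2 + 0.097572195^2) = 0.10831757
U = k * uc = 2 * 0.10831757
U = 0.2166

0.2166


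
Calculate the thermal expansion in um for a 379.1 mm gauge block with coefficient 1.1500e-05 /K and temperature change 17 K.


dL = L * alpha * dT
= 379.1 * 1.1500e-05 * 17
= 0.0741141 mm
dL_um = 0.0741141 * 1000 = 74.1141 um

74.1141


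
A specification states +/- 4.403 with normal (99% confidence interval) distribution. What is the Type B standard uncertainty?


u_B = half_width / 2.576
u_B = 4.403 / 2.576
u_B = 1.7092

1.7092


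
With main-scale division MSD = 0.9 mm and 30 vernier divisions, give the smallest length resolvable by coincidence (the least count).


LC = MSD / n_div
= 0.9 / 30
= 0.0300

0.0300


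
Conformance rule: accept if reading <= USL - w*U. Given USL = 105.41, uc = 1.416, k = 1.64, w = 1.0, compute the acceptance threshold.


U = k * uc = 1.64 * 1.416 = 2.32224
guard band g = w * U = 1.0 * 2.32224 = 2.32224
AL = USL - g = 105.41 - 2.32224
AL = 103.0878

103.0878


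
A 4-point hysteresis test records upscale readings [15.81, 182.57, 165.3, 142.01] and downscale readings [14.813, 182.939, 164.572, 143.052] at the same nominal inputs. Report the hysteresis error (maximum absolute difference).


|15.81 - 14.813| = 0.9970
|182.57 - 182.939| = 0.3690
|165.3 - 164.572| = 0.7280
|142.01 - 143.052| = 1.0420
hysteresis = max(diffs) = 1.0420

1.0420


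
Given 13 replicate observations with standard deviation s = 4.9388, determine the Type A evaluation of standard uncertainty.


u_A = s / sqrt(n)
u_A = 4.9388 / sqrt(13)
u_A = 4.9388 / 3.6055513
u_A = 1.3698

1.3698


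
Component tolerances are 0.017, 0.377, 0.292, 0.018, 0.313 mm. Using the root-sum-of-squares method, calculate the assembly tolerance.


RSS = sqrt(0.017^2 + 0.377^2 + 0.292^2 + 0.018^2 + 0.313^2)
= sqrt(0.325975)
= 0.5709

0.5709


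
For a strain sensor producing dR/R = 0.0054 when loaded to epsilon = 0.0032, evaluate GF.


GF = (dR/R) / epsilon
= 0.0054 / 0.0032
= 1.6875

1.6875


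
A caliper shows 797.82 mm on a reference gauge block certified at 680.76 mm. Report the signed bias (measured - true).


Systematic error = measured - true
= 797.82 - 680.76
= 117.0600

117.0600


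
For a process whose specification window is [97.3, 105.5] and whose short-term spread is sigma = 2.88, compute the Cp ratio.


Cp = (USL - LSL) / (6 * sigma)
= (105.5 - 97.3) / (6 * 2.88)
= 8.2000 / 17.2800
= 0.4745

0.4745


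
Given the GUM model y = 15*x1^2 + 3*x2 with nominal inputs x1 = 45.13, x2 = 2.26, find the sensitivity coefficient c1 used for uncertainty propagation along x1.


y = 15*x1^2 + 3*x2
dy/dx1 = 2*15*x1
Evaluate at x1 = 45.13: c1 = 30 * 45.13
c1 = 1353.9000

1353.9000


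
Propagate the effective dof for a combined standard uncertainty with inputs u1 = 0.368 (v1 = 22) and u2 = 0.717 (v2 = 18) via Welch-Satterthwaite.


uc = sqrt(u1^2 + u2^2) = sqrt(0.368^2 + 0.717^2) = 0.80592369
v_eff = uc^4 / (u1^4/v1 + u2^4/v2)
= 0.80592369^4 / (0.368^4/22 + 0.717^4/18)
= 0.42186713 / 0.01551626
v_eff = 27.1887

27.1887


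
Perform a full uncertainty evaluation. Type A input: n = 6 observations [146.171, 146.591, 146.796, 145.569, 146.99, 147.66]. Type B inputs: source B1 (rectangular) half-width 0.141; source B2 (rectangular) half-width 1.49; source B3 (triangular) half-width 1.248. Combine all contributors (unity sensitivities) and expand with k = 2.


mean = (146.171 + 146.591 + 146.796 + 145.569 + 146.99 + 147.66) / 6 = 146.6295
s = sqrt(sum((x - mean)^2)/(n-1)) = 0.71497937
u_A = s / sqrt(n) = 0.71497937 / sqrt(6) = 0.29188911
u_B1 = 0.141 / sqrt(3) = 0.081406388
u_B2 = 1.49 / sqrt(3) = 0.8602519
u_B3 = 1.248 / sqrt(6) = 0.50949387
uc = sqrt(0.29188911^2 + 0.081406388^2 + 0.8602519^2 + 0.50949387^2) = 1.0447218
U = k * uc = 2 * 1.0447218
U = 2.0894

2.0894


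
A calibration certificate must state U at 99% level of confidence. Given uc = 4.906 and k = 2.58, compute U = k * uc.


U = k * uc
U = 2.58 * 4.906
U = 12.6575

12.6575


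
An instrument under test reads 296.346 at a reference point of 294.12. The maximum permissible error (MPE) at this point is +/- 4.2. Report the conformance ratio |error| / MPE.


e = indication - reference = 296.346 - 294.12 = 2.2260
|e| = 2.2260
ratio = |e| / MPE = 2.2260 / 4.2
ratio = 0.5300

0.5300


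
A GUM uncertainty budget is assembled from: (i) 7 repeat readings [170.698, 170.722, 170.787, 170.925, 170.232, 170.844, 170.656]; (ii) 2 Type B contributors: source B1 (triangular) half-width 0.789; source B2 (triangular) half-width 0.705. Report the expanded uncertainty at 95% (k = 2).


mean = (170.698 + 170.722 + 170.787 + 170.925 + 170.232 + 170.844 + 170.656) / 7 = 170.6948571
s = sqrt(sum((x - mean)^2)/(n-1)) = 0.22367866
u_A = s / sqrt(n) = 0.22367866 / sqrt(7) = 0.084542587
u_B1 = 0.789 / sqrt(6) = 0.3221079
u_B2 = 0.705 / sqrt(6) = 0.28781504
uc = sqrt(0.084542587^2 + 0.3221079^2 + 0.28781504^2) = 0.4401573
U = k * uc = 2 * 0.4401573
U = 0.8803

0.8803


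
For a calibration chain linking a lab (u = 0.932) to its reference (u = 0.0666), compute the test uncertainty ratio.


TUR = u_lab / u_ref
= 0.932 / 0.0666
= 13.9940

13.9940


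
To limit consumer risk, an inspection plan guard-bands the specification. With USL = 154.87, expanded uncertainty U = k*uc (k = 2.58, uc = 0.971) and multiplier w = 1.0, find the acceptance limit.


U = k * uc = 2.58 * 0.971 = 2.50518
guard band g = w * U = 1.0 * 2.50518 = 2.50518
AL = USL - g = 154.87 - 2.50518
AL = 152.3648

152.3648


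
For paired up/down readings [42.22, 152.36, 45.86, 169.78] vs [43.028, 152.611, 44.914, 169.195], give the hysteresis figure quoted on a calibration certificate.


|42.22 - 43.028| = 0.8080
|152.36 - 152.611| = 0.2510
|45.86 - 44.914| = 0.9460
|169.78 - 169.195| = 0.5850
hysteresis = max(diffs) = 0.9460

0.9460


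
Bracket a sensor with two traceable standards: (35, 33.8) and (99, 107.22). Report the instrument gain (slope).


slope = (y2 - y1) / (x2 - x1)
= (107.22 - 33.8) / (99 - 35)
= 73.4200 / 64
= 1.1472

1.1472


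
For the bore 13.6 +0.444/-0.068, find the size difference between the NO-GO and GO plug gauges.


GO = nominal - lower_tol (smallest hole = maximum material condition)
GO = 13.6 - 0.068 = 13.532
NO-GO = nominal + upper_tol (largest hole = least material condition)
NO-GO = 13.6 + 0.444 = 14.044
spread = NO-GO - GO = 14.044 - 13.532 = 0.5120

0.5120


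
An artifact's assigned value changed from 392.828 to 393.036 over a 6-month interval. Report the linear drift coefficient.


rate = (v2 - v1) / months
= (393.036 - 392.828) / 6
= 0.2080 / 6
= 0.0347

0.0347


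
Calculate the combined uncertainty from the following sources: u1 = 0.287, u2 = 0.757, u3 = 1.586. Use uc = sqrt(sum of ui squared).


uc = sqrt(0.287^2 + 0.757^2 + 1.586^2)
uc = sqrt(3.170814)
uc = 1.7807

1.7807


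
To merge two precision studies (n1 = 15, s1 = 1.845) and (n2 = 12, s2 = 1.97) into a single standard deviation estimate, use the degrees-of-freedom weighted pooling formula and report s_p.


s_p = sqrt(((n1-1)*s1^2 + (n2-1)*s2^2) / (n1+n2-2))
numerator = (15-1)*1.845^2 + (12-1)*1.97^2 = 47.65635 + 42.6899 = 90.34625
denominator = 15 + 12 - 2 = 25
s_p^2 = 90.34625 / 25 = 3.61385
s_p = sqrt(3.61385) = 1.9010

1.9010


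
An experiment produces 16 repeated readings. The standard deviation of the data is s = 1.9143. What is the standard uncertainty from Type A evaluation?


u_A = s / sqrt(n)
u_A = 1.9143 / sqrt(16)
u_A = 1.9143 / 4
u_A = 0.4786

0.4786


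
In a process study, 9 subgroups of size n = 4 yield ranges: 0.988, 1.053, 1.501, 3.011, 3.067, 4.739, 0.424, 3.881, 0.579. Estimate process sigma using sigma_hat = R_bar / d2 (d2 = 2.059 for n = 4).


R_bar = (0.988 + 1.053 + 1.501 + 3.011 + 3.067 + 4.739 + 0.424 + 3.881 + 0.579) / 9
R_bar = 19.243 / 9 = 2.1381111
sigma_hat = R_bar / d2 = 2.1381111 / 2.059 = 1.0384

1.0384


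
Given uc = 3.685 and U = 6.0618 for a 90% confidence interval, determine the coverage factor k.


k = U / uc
k = 6.0618 / 3.685
k = 1.645

1.645


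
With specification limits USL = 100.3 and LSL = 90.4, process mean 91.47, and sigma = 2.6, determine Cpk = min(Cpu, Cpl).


Cpu = (USL - mean) / (3*sigma) = (100.3 - 91.47) / (3*2.6) = 1.1321
Cpl = (mean - LSL) / (3*sigma) = (91.47 - 90.4) / (3*2.6) = 0.1372
Cpk = min(Cpu, Cpl) = 0.1372

0.1372


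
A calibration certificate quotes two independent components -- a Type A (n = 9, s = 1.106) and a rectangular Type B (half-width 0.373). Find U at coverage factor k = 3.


u_A = s / sqrt(n) = 1.106 / sqrt(9) = 0.36866667
u_B = half_width / sqrt(3) = 0.373 / sqrt(3) = 0.21535165
uc = sqrt(u_A^2 + u_B^2) = sqrt(0.36866667^2 + 0.21535165^2) = 0.42695602
U = k * uc = 3 * 0.42695602
U = 1.2809

1.2809


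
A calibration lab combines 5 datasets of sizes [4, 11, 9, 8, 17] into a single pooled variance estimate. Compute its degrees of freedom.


nu = sum_i (n_i - 1)
nu = ((4 - 1) + (11 - 1) + (9 - 1) + (8 - 1) + (17 - 1))
nu = 3 + 10 + 8 + 7 + 16
nu = 44

44


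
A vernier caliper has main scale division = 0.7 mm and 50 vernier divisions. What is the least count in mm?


LC = MSD / n_div
= 0.7 / 50
= 0.0140

0.0140


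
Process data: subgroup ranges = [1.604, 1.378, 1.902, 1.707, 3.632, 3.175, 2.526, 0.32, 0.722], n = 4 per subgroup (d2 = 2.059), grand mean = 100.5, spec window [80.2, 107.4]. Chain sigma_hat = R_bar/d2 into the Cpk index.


R_bar = (1.604 + 1.378 + 1.902 + 1.707 + 3.632 + 3.175 + 2.526 + 0.32 + 0.722) / 9 = 1.8851111
sigma = R_bar / d2 = 1.8851111 / 2.059 = 0.91554692
Cp = (USL - LSL)/(6*sigma) = (107.4 - 80.2)/(6*0.91554692) = 4.9515
Cpu = (107.4 - 100.5)/(3*0.91554692) = 2.5122
Cpl = (100.5 - 80.2)/(3*0.91554692) = 7.3908
Cpk = min(Cpu, Cpl) = 2.5122

2.5122


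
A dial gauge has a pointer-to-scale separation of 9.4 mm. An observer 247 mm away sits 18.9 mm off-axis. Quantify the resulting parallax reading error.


error = h * offset / d
= 9.4 * 18.9 / 247
= 0.7193

0.7193


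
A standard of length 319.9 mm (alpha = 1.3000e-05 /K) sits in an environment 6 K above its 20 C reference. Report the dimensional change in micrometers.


dL = L * alpha * dT
= 319.9 * 1.3000e-05 * 6
= 0.0249522 mm
dL_um = 0.0249522 * 1000 = 24.9522 um

24.9522


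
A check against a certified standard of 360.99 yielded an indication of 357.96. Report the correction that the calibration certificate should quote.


Correction = standard - reading
= 360.99 - 357.96
= 3.0300

3.0300


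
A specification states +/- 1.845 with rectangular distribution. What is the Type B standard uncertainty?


u_B = half_width / sqrt(3)
u_B = 1.845 / 1.7320508
u_B = 1.0652

1.0652


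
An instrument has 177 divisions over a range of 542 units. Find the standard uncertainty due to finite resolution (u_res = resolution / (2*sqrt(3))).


resolution = range / divisions
resolution = 542 / 177 = 3.0621469
u_res = resolution / (2*sqrt(3))
u_res = 3.0621469 / 3.4641016
u_res = 0.8840

0.8840


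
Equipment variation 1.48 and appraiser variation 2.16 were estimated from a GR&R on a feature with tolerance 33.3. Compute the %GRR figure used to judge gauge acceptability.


GRR = sqrt(EV^2 + AV^2) = sqrt(1.48^2 + 2.16^2) = 2.6183965
%GRR = GRR / tol * 100 = 2.6183965 / 33.3 * 100
%GRR = 7.8631

7.8631


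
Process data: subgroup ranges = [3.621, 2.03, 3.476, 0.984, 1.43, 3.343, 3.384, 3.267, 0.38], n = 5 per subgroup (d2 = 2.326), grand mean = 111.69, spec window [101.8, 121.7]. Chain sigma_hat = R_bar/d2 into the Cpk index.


R_bar = (3.621 + 2.03 + 3.476 + 0.984 + 1.43 + 3.343 + 3.384 + 3.267 + 0.38) / 9 = 2.435
sigma = R_bar / d2 = 2.435 / 2.326 = 1.0468616
Cp = (USL - LSL)/(6*sigma) = (121.7 - 101.8)/(6*1.0468616) = 3.1682
Cpu = (121.7 - 111.69)/(3*1.0468616) = 3.1873
Cpl = (111.69 - 101.8)/(3*1.0468616) = 3.1491
Cpk = min(Cpu, Cpl) = 3.1491

3.1491


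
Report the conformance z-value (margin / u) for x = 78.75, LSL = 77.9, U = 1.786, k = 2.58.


u = U / k = 1.786 / 2.58 = 0.69224806
margin = |LSL - x| = |77.9 - 78.75| = 0.85
z = margin / u = 0.85 / 0.69224806
z = 1.2279

1.2279


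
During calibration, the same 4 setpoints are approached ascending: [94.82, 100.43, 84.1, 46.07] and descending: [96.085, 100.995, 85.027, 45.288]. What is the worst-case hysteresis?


|94.82 - 96.085| = 1.2650
|100.43 - 100.995| = 0.5650
|84.1 - 85.027| = 0.9270
|46.07 - 45.288| = 0.7820
hysteresis = max(diffs) = 1.2650

1.2650


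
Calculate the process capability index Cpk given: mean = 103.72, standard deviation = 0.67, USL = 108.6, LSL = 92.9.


Cpu = (USL - mean) / (3*sigma) = (108.6 - 103.72) / (3*0.67) = 2.4279
Cpl = (mean - LSL) / (3*sigma) = (103.72 - 92.9) / (3*0.67) = 5.3831
Cpk = min(Cpu, Cpl) = 2.4279

2.4279


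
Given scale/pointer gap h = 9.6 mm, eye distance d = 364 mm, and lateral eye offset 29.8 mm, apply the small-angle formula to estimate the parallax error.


error = h * offset / d
= 9.6 * 29.8 / 364
= 0.7859

0.7859


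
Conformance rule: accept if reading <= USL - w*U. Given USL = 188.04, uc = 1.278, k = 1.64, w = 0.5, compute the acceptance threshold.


U = k * uc = 1.64 * 1.278 = 2.09592
guard band g = w * U = 0.5 * 2.09592 = 1.04796
AL = USL - g = 188.04 - 1.04796
AL = 186.9920

186.9920


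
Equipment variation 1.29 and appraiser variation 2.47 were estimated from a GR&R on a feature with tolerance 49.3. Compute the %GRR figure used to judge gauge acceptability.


GRR = sqrt(EV^2 + AV^2) = sqrt(1.29^2 + 2.47^2) = 2.786575
%GRR = GRR / tol * 100 = 2.786575 / 49.3 * 100
%GRR = 5.6523

5.6523


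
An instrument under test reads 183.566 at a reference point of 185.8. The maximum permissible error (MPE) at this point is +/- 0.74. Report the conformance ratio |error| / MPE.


e = indication - reference = 183.566 - 185.8 = -2.2340
|e| = 2.2340
ratio = |e| / MPE = 2.2340 / 0.74
ratio = 3.0189

3.0189


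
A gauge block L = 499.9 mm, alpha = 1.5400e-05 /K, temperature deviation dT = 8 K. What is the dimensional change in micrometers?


dL = L * alpha * dT
= 499.9 * 1.5400e-05 * 8
= 0.0615877 mm
dL_um = 0.0615877 * 1000 = 61.5877 um

61.5877


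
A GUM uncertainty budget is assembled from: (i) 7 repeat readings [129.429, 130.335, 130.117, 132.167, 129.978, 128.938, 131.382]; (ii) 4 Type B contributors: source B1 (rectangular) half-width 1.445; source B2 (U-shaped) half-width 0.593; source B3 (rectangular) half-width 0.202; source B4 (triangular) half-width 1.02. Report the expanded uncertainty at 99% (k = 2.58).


mean = (129.429 + 130.335 + 130.117 + 132.167 + 129.978 + 128.938 + 131.382) / 7 = 130.3351429
s = sqrt(sum((x - mean)^2)/(n-1)) = 1.1105442
u_A = s / sqrt(n) = 1.1105442 / sqrt(7) = 0.41974625
u_B1 = 1.445 / sqrt(3) = 0.83427114
u_B2 = 0.593 / sqrt(2) = 0.41931432
u_B3 = 0.202 / sqrt(3) = 0.11662475
u_B4 = 1.02 / sqrt(6) = 0.41641326
uc = sqrt(0.41974625^2 + 0.83427114^2 + 0.41931432^2 + 0.11662475^2 + 0.41641326^2) = 1.111315
U = k * uc = 2.58 * 1.111315
U = 2.8672

2.8672


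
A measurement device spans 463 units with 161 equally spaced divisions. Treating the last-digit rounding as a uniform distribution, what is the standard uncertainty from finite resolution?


resolution = range / divisions
resolution = 463 / 161 = 2.8757764
u_res = resolution / (2*sqrt(3))
u_res = 2.8757764 / 3.4641016
u_res = 0.8302

0.8302


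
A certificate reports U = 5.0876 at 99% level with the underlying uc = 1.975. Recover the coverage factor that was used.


k = U / uc
k = 5.0876 / 1.975
k = 2.576

2.576


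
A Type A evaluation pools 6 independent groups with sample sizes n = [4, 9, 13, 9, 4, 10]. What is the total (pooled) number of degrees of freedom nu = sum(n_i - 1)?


nu = sum_i (n_i - 1)
nu = ((4 - 1) + (9 - 1) + (13 - 1) + (9 - 1) + (4 - 1) + (10 - 1))
nu = 3 + 8 + 12 + 8 + 3 + 9
nu = 43

43


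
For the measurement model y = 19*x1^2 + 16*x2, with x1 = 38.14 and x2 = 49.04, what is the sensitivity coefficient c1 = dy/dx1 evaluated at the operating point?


y = 19*x1^2 + 16*x2
dy/dx1 = 2*19*x1
Evaluate at x1 = 38.14: c1 = 38 * 38.14
c1 = 1449.3200

1449.3200


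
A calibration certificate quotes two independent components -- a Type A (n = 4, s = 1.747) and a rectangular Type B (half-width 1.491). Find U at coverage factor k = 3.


u_A = s / sqrt(n) = 1.747 / sqrt(4) = 0.8735
u_B = half_width / sqrt(3) = 1.491 / sqrt(3) = 0.86082925
uc = sqrt(u_A^2 + u_B^2) = sqrt(0.8735^2 + 0.86082925^2) = 1.2263887
U = k * uc = 3 * 1.2263887
U = 3.6792

3.6792


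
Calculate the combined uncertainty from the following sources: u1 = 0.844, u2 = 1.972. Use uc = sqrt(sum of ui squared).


uc = sqrt(0.844^2 + 1.972^2)
uc = sqrt(4.60112)
uc = 2.1450

2.1450


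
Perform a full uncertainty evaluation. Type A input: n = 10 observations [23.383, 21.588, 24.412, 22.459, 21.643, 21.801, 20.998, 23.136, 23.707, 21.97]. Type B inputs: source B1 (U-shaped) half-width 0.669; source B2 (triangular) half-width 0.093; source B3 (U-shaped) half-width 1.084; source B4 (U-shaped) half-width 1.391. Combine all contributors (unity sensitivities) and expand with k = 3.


mean = (23.383 + 21.588 + 24.412 + 22.459 + 21.643 + 21.801 + 20.998 + 23.136 + 23.707 + 21.97) / 10 = 22.5097
s = sqrt(sum((x - mean)^2)/(n-1)) = 1.0999604
u_A = s / sqrt(n) = 1.0999604 / sqrt(10) = 0.34783802
u_B1 = 0.669 / sqrt(2) = 0.47305444
u_B2 = 0.093 / sqrt(6) = 0.037967091
u_B3 = 1.084 / sqrt(2) = 0.76650375
u_B4 = 1.391 / sqrt(2) = 0.98358553
uc = sqrt(0.34783802^2 + 0.47305444^2 + 0.037967091^2 + 0.76650375^2 + 0.98358553^2) = 1.3788335
U = k * uc = 3 * 1.3788335
U = 4.1365

4.1365


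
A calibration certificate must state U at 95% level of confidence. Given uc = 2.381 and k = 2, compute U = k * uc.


U = k * uc
U = 2 * 2.381
U = 4.7620

4.7620


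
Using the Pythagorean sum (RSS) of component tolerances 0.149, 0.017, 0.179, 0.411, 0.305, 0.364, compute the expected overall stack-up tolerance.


RSS = sqrt(0.149^2 + 0.017^2 + 0.179^2 + 0.411^2 + 0.305^2 + 0.364^2)
= sqrt(0.448973)
= 0.6701

0.6701


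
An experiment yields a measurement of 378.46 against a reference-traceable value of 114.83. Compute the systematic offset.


Systematic error = measured - true
= 378.46 - 114.83
= 263.6300

263.6300


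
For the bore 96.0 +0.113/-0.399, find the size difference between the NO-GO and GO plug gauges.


GO = nominal - lower_tol (smallest hole = maximum material condition)
GO = 96.0 - 0.399 = 95.601
NO-GO = nominal + upper_tol (largest hole = least material condition)
NO-GO = 96.0 + 0.113 = 96.113
spread = NO-GO - GO = 96.113 - 95.601 = 0.5120

0.5120


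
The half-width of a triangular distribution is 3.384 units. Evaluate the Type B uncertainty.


u_B = half_width / sqrt(6)
u_B = 3.384 / 2.4494897
u_B = 1.3815

1.3815


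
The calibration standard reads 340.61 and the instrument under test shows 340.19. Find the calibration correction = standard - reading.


Correction = standard - reading
= 340.61 - 340.19
= 0.4200

0.4200


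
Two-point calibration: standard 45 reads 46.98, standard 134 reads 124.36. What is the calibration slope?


slope = (y2 - y1) / (x2 - x1)
= (124.36 - 46.98) / (134 - 45)
= 77.3800 / 89
= 0.8694

0.8694


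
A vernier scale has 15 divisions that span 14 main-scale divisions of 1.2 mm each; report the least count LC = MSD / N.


LC = MSD / n_div
= 1.2 / 15
= 0.0800

0.0800


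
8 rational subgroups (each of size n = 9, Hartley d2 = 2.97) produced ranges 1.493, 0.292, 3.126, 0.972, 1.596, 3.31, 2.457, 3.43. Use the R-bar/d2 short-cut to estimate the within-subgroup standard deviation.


R_bar = (1.493 + 0.292 + 3.126 + 0.972 + 1.596 + 3.31 + 2.457 + 3.43) / 8
R_bar = 16.676 / 8 = 2.0845
sigma_hat = R_bar / d2 = 2.0845 / 2.97 = 0.7019

0.7019


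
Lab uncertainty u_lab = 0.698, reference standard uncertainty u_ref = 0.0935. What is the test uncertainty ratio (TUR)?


TUR = u_lab / u_ref
= 0.698 / 0.0935
= 7.4652

7.4652


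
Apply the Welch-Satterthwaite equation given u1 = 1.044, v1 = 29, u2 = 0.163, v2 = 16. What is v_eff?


uc = sqrt(u1^2 + u2^2) = sqrt(1.044^2 + 0.163^2) = 1.056648
v_eff = uc^4 / (u1^4/v1 + u2^4/v2)
= 1.056648^4 / (1.044^4/29 + 0.163^4/16)
= 1.2465834 / 0.041008274
v_eff = 30.3983

30.3983


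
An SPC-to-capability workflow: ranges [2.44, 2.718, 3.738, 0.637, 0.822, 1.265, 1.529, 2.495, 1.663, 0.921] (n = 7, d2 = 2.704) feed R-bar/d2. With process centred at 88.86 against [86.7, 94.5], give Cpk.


R_bar = (2.44 + 2.718 + 3.738 + 0.637 + 0.822 + 1.265 + 1.529 + 2.495 + 1.663 + 0.921) / 10 = 1.8228
sigma = R_bar / d2 = 1.8228 / 2.704 = 0.67411243
Cp = (USL - LSL)/(6*sigma) = (94.5 - 86.7)/(6*0.67411243) = 1.9285
Cpu = (94.5 - 88.86)/(3*0.67411243) = 2.7889
Cpl = (88.86 - 86.7)/(3*0.67411243) = 1.0681
Cpk = min(Cpu, Cpl) = 1.0681

1.0681


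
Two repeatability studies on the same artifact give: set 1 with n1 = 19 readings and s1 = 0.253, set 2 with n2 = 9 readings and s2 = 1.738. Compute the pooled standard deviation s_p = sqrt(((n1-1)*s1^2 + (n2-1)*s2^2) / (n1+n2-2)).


s_p = sqrt(((n1-1)*s1^2 + (n2-1)*s2^2) / (n1+n2-2))
numerator = (19-1)*0.253^2 + (9-1)*1.738^2 = 1.152162 + 24.165152 = 25.317314
denominator = 19 + 9 - 2 = 26
s_p^2 = 25.317314 / 26 = 0.97374285
s_p = sqrt(0.97374285) = 0.9868

0.9868


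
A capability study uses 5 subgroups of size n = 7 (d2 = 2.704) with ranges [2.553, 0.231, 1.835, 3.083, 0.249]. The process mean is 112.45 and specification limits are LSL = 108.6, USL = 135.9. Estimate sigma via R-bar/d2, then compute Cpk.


R_bar = (2.553 + 0.231 + 1.835 + 3.083 + 0.249) / 5 = 1.5902
sigma = R_bar / d2 = 1.5902 / 2.704 = 0.58809172
Cp = (USL - LSL)/(6*sigma) = (135.9 - 108.6)/(6*0.58809172) = 7.7369
Cpu = (135.9 - 112.45)/(3*0.58809172) = 13.2916
Cpl = (112.45 - 108.6)/(3*0.58809172) = 2.1822
Cpk = min(Cpu, Cpl) = 2.1822

2.1822


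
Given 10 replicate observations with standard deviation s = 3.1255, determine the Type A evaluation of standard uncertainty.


u_A = s / sqrt(n)
u_A = 3.1255 / sqrt(10)
u_A = 3.1255 / 3.1622777
u_A = 0.9884

0.9884


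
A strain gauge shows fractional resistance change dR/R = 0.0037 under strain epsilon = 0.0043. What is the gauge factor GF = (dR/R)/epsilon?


GF = (dR/R) / epsilon
= 0.0037 / 0.0043
= 0.8605

0.8605


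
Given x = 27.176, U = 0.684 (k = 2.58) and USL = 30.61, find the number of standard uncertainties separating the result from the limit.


u = U / k = 0.684 / 2.58 = 0.26511628
margin = |USL - x| = |30.61 - 27.176| = 3.434
z = margin / u = 3.434 / 0.26511628
z = 12.9528

12.9528


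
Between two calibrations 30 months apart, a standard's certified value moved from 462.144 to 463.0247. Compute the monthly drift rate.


rate = (v2 - v1) / months
= (463.0247 - 462.144) / 30
= 0.8807 / 30
= 0.0294

0.0294


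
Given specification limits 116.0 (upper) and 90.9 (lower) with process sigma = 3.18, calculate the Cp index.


Cp = (USL - LSL) / (6 * sigma)
= (116.0 - 90.9) / (6 * 3.18)
= 25.1000 / 19.0800
= 1.3155

1.3155


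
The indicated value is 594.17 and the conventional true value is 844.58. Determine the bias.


Systematic error = measured - true
= 594.17 - 844.58
= -250.4100

-250.4100


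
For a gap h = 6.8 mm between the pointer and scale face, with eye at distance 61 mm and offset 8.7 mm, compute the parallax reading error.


error = h * offset / d
= 6.8 * 8.7 / 61
= 0.9698

0.9698


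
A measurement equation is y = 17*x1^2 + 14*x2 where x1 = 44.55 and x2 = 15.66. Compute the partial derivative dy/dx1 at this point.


y = 17*x1^2 + 14*x2
dy/dx1 = 2*17*x1
Evaluate at x1 = 44.55: c1 = 34 * 44.55
c1 = 1514.7000

1514.7000


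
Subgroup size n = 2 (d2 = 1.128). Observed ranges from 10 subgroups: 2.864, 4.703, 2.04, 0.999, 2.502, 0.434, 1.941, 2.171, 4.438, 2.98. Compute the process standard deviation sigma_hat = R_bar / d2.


R_bar = (2.864 + 4.703 + 2.04 + 0.999 + 2.502 + 0.434 + 1.941 + 2.171 + 4.438 + 2.98) / 10
R_bar = 25.072 / 10 = 2.5072
sigma_hat = R_bar / d2 = 2.5072 / 1.128 = 2.2227

2.2227


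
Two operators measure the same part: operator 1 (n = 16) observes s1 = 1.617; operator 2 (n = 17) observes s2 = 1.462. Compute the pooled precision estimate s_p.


s_p = sqrt(((n1-1)*s1^2 + (n2-1)*s2^2) / (n1+n2-2))
numerator = (16-1)*1.617^2 + (17-1)*1.462^2 = 39.220335 + 34.199104 = 73.419439
denominator = 16 + 17 - 2 = 31
s_p^2 = 73.419439 / 31 = 2.368369
s_p = sqrt(2.368369) = 1.5390

1.5390


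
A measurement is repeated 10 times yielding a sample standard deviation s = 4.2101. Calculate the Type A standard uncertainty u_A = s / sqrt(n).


u_A = s / sqrt(n)
u_A = 4.2101 / sqrt(10)
u_A = 4.2101 / 3.1622777
u_A = 1.3314

1.3314


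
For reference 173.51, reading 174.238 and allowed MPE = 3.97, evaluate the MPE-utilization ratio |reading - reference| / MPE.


e = indication - reference = 174.238 - 173.51 = 0.7280
|e| = 0.7280
ratio = |e| / MPE = 0.7280 / 3.97
ratio = 0.1834

0.1834


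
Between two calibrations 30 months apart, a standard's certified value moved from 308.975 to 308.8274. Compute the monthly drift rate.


rate = (v2 - v1) / months
= (308.8274 - 308.975) / 30
= -0.1476 / 30
= -0.0049

-0.0049


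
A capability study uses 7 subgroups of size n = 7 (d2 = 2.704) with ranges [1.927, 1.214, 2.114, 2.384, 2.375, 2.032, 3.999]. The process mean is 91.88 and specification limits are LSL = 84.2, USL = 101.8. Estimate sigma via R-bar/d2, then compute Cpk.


R_bar = (1.927 + 1.214 + 2.114 + 2.384 + 2.375 + 2.032 + 3.999) / 7 = 2.2921429
sigma = R_bar / d2 = 2.2921429 / 2.704 = 0.84768598
Cp = (USL - LSL)/(6*sigma) = (101.8 - 84.2)/(6*0.84768598) = 3.4604
Cpu = (101.8 - 91.88)/(3*0.84768598) = 3.9008
Cpl = (91.88 - 84.2)/(3*0.84768598) = 3.0200
Cpk = min(Cpu, Cpl) = 3.0200

3.0200


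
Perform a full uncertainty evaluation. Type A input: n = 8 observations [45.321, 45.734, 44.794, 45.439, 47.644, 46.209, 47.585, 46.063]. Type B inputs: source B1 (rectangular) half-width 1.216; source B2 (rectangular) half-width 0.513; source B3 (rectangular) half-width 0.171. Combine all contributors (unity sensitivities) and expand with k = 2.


mean = (45.321 + 45.734 + 44.794 + 45.439 + 47.644 + 46.209 + 47.585 + 46.063) / 8 = 46.098625
s = sqrt(sum((x - mean)^2)/(n-1)) = 1.0341145
u_A = s / sqrt(n) = 1.0341145 / sqrt(8) = 0.36561469
u_B1 = 1.216 / sqrt(3) = 0.70205793
u_B2 = 0.513 / sqrt(3) = 0.29618069
u_B3 = 0.171 / sqrt(3) = 0.098726896
uc = sqrt(0.36561469^2 + 0.70205793^2 + 0.29618069^2 + 0.098726896^2) = 0.85089919
U = k * uc = 2 * 0.85089919
U = 1.7018

1.7018


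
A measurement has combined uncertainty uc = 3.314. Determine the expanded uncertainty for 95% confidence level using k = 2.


U = k * uc
U = 2 * 3.314
U = 6.6280

6.6280


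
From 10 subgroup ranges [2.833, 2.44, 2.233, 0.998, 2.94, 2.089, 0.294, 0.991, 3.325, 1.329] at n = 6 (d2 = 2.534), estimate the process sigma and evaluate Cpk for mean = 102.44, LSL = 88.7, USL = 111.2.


R_bar = (2.833 + 2.44 + 2.233 + 0.998 + 2.94 + 2.089 + 0.294 + 0.991 + 3.325 + 1.329) / 10 = 1.9472
sigma = R_bar / d2 = 1.9472 / 2.534 = 0.76842936
Cp = (USL - LSL)/(6*sigma) = (111.2 - 88.7)/(6*0.76842936) = 4.8801
Cpu = (111.2 - 102.44)/(3*0.76842936) = 3.8000
Cpl = (102.44 - 88.7)/(3*0.76842936) = 5.9602
Cpk = min(Cpu, Cpl) = 3.8000

3.8000
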